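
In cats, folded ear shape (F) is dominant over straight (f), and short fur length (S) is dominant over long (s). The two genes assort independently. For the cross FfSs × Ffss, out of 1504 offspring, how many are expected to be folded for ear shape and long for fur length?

Dihybrid cross FfSs × Ffss — consider each gene separately:
ear shape: Ff × Ff → 1 FF, 2 Ff, 1 ff → 3 F_ : 1 ff (out of 4)
fur length: Ss × ss → 2 Ss, 2 ss → 2 S_ : 2 ss (out of 4)
Looking for: folded (F_) and long (ss)
P(folded) = 3/4, P(long) = 2/4
P(both) = 3/4 × 2/4 = 6/16 = 3/8
Expected count = 3/8 × 1504 = 564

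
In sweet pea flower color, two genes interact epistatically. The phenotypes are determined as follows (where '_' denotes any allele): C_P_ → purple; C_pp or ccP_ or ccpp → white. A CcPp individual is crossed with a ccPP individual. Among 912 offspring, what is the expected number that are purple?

Cross: CcPp × ccPP — consider each gene separately:
C gene: Cc × cc → 2 Cc, 2 cc → 2 C_ : 2 cc (out of 4)
P gene: Pp × PP → 2 PP, 2 Pp → 4 P_ (out of 4)
Genotype classes (out of 4 × 4 = 16): C_P_ = 2×4 = 8; ccP_ = 2×4 = 8
Apply the phenotype rules: C_P_ (8) → purple; ccP_ (8) → white
Phenotype counts (out of 16): 8 purple, 8 white
purple: 8 out of 16 → fraction 1/2
Expected count = 1/2 × 912 = 456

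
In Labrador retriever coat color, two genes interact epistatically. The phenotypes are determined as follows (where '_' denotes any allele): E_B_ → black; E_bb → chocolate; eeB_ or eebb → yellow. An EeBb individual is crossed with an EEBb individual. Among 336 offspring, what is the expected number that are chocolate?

Cross: EeBb × EEBb — consider each gene separately:
E gene: Ee × EE → 2 EE, 2 Ee → 4 E_ (out of 4)
B gene: Bb × Bb → 1 BB, 2 Bb, 1 bb → 3 B_ : 1 bb (out of 4)
Genotype classes (out of 4 × 4 = 16): E_B_ = 4×3 = 12; E_bb = 4×1 = 4
Apply the phenotype rules: E_B_ (12) → black; E_bb (4) → chocolate
Phenotype counts (out of 16): 12 black, 4 chocolate
chocolate: 4 out of 16 → fraction 1/4
Expected count = 1/4 × 336 = 84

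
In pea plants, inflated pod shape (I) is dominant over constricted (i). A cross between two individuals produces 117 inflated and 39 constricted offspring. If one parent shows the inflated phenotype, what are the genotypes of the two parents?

Observed offspring: 117 inflated, 39 constricted
The observed ratio simplifies to 3:1. Constricted (ii) offspring appear, so each parent must contribute one i allele. The parent stated to show inflated carries I, so it is Ii. The other parent is then either Ii or ii: Ii × ii would give a 1:1 split, whereas Ii × Ii gives 3:1 — matching the data. So both parents are heterozygous (Ii × Ii).
Parent genotypes: Ii × Ii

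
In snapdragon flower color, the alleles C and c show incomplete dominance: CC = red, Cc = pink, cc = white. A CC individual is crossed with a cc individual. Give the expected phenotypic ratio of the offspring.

Punnett square for CC × cc:
Offspring genotypes: 4 Cc
Phenotype counts: 4 pink
Ratio: all pink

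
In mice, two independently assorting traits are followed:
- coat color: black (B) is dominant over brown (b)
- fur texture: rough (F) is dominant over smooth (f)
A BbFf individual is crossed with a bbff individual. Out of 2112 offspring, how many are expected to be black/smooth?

Dihybrid cross BbFf × bbff — consider each gene separately:
coat color: Bb × bb → 2 Bb, 2 bb → 2 B_ : 2 bb (out of 4)
fur texture: Ff × ff → 2 Ff, 2 ff → 2 F_ : 2 ff (out of 4)
Combine (counts out of 4 × 4 = 16): black/rough (B_F_) = 2×2 = 4; black/smooth (B_ff) = 2×2 = 4; brown/rough (bbF_) = 2×2 = 4; brown/smooth (bbff) = 2×2 = 4
Phenotype counts (out of 16): 4 black/rough, 4 black/smooth, 4 brown/rough, 4 brown/smooth
black/smooth: 4 out of 16 → fraction 1/4
Expected count = 1/4 × 2112 = 528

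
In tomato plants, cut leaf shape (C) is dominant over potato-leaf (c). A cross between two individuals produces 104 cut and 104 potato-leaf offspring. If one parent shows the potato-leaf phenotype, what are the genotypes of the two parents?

Observed offspring: 104 cut, 104 potato-leaf
The observed ratio simplifies to 1:1. One parent shows potato-leaf, so its genotype must be cc. A 1:1 offspring split requires the other parent to be heterozygous (Cc).
Parent genotypes: cc × Cc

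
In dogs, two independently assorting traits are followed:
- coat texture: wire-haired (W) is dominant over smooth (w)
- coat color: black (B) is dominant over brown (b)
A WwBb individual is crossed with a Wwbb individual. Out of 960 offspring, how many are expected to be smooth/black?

Dihybrid cross WwBb × Wwbb — consider each gene separately:
coat texture: Ww × Ww → 1 WW, 2 Ww, 1 ww → 3 W_ : 1 ww (out of 4)
coat color: Bb × bb → 2 Bb, 2 bb → 2 B_ : 2 bb (out of 4)
Combine (counts out of 4 × 4 = 16): wire-haired/black (W_B_) = 3×2 = 6; wire-haired/brown (W_bb) = 3×2 = 6; smooth/black (wwB_) = 1×2 = 2; smooth/brown (wwbb) = 1×2 = 2
Phenotype counts (out of 16): 6 wire-haired/black, 6 wire-haired/brown, 2 smooth/black, 2 smooth/brown
smooth/black: 2 out of 16 → fraction 1/8
Expected count = 1/8 × 960 = 120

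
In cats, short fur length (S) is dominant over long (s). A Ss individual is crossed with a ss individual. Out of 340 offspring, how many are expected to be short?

Punnett square for Ss × ss:
Offspring genotypes: 2 Ss, 2 ss
short: 2, long: 2
short: 2 out of 4 → fraction 1/2
Expected count = 1/2 × 340 = 170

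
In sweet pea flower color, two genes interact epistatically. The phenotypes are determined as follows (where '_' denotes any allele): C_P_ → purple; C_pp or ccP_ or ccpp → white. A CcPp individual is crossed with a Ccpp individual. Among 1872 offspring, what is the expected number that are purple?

Cross: CcPp × Ccpp — consider each gene separately:
C gene: Cc × Cc → 1 CC, 2 Cc, 1 cc → 3 C_ : 1 cc (out of 4)
P gene: Pp × pp → 2 Pp, 2 pp → 2 P_ : 2 pp (out of 4)
Genotype classes (out of 4 × 4 = 16): C_P_ = 3×2 = 6; C_pp = 3×2 = 6; ccP_ = 1×2 = 2; ccpp = 1×2 = 2
Apply the phenotype rules: C_P_ (6) → purple; C_pp (6) + ccP_ (2) + ccpp (2) → white
Phenotype counts (out of 16): 6 purple, 10 white
purple: 6 out of 16 → fraction 3/8
Expected count = 3/8 × 1872 = 702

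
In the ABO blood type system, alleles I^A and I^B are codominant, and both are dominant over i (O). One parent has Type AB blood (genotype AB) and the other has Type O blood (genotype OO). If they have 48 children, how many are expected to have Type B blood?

Cross: AB × OO
Possible offspring genotypes: 2 AO, 2 BO
Blood type counts: 2 Type A, 2 Type B
Probability of Type B: 2/4 = 1/2
Expected count = 1/2 × 48 = 24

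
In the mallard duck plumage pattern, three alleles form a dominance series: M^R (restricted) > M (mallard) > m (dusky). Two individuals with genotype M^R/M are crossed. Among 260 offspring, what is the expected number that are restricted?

Cross: M^R/M × M^R/M
Allele dominance: M^R > M > m
Offspring genotypes: 1 M^R/M^R, 2 M^R/M, 1 M/M
Phenotype counts: 3 restricted, 1 mallard
restricted: 3 out of 4 → fraction 3/4
Expected count = 3/4 × 260 = 195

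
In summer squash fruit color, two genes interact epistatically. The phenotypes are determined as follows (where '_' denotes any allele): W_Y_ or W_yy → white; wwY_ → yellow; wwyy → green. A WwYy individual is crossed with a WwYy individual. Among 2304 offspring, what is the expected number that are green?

Cross: WwYy × WwYy — consider each gene separately:
W gene: Ww × Ww → 1 WW, 2 Ww, 1 ww → 3 W_ : 1 ww (out of 4)
Y gene: Yy × Yy → 1 YY, 2 Yy, 1 yy → 3 Y_ : 1 yy (out of 4)
Genotype classes (out of 4 × 4 = 16): W_Y_ = 3×3 = 9; W_yy = 3×1 = 3; wwY_ = 1×3 = 3; wwyy = 1×1 = 1
Apply the phenotype rules: W_Y_ (9) + W_yy (3) → white; wwY_ (3) → yellow; wwyy (1) → green
Phenotype counts (out of 16): 12 white, 3 yellow, 1 green
green: 1 out of 16 → fraction 1/16
Expected count = 1/16 × 2304 = 144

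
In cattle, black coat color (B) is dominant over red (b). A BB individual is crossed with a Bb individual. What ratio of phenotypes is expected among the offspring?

Punnett square for BB × Bb:
Offspring genotypes: 2 BB, 2 Bb
black: 4, red: 0
Ratio: all black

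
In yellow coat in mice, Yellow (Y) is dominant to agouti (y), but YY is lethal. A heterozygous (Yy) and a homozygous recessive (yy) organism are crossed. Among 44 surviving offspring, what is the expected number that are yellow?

Cross: Yy × yy
Punnett square offspring (before lethality): 2 Yy, 2 yy
No YY offspring are produced in this cross.
yellow: 2 out of 4 → fraction 1/2
Expected count = 1/2 × 44 = 22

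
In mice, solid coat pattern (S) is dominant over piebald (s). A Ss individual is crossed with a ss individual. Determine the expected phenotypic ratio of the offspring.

Punnett square for Ss × ss:
Offspring genotypes: 2 Ss, 2 ss
solid: 2, piebald: 2
Ratio: 1:1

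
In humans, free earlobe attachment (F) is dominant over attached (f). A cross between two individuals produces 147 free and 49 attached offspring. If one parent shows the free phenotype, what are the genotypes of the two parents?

Observed offspring: 147 free, 49 attached
The observed ratio simplifies to 3:1. Attached (ff) offspring appear, so each parent must contribute one f allele. The parent stated to show free carries F, so it is Ff. The other parent is then either Ff or ff: Ff × ff would give a 1:1 split, whereas Ff × Ff gives 3:1 — matching the data. So both parents are heterozygous (Ff × Ff).
Parent genotypes: Ff × Ff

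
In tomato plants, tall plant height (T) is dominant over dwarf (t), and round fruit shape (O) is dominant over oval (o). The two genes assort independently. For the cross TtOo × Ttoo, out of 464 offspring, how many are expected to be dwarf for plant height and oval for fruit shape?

Dihybrid cross TtOo × Ttoo — consider each gene separately:
plant height: Tt × Tt → 1 TT, 2 Tt, 1 tt → 3 T_ : 1 tt (out of 4)
fruit shape: Oo × oo → 2 Oo, 2 oo → 2 O_ : 2 oo (out of 4)
Looking for: dwarf (tt) and oval (oo)
P(dwarf) = 1/4, P(oval) = 2/4
P(both) = 1/4 × 2/4 = 2/16 = 1/8
Expected count = 1/8 × 464 = 58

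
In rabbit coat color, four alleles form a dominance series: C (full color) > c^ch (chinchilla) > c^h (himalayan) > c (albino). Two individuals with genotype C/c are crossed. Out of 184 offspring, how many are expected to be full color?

Cross: C/c × C/c
Allele dominance: C > c^ch > c^h > c
Offspring genotypes: 1 C/C, 2 C/c, 1 c/c
Phenotype counts: 3 full color, 1 albino
full color: 3 out of 4 → fraction 3/4
Expected count = 3/4 × 184 = 138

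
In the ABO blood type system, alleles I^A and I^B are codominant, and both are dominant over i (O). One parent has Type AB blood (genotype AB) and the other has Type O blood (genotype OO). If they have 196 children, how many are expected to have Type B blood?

Cross: AB × OO
Possible offspring genotypes: 2 AO, 2 BO
Blood type counts: 2 Type A, 2 Type B
Probability of Type B: 2/4 = 1/2
Expected count = 1/2 × 196 = 98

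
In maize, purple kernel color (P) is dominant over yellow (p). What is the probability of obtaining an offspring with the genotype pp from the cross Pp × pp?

Punnett square for Pp × pp:
Offspring genotypes: 2 Pp, 2 pp
Total offspring: 4
Count with target: 2
Probability: 2/4 = 1/2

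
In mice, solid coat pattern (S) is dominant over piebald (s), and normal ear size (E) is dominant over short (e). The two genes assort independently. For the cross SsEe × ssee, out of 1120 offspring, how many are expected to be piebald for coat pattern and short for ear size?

Dihybrid cross SsEe × ssee — consider each gene separately:
coat pattern: Ss × ss → 2 Ss, 2 ss → 2 S_ : 2 ss (out of 4)
ear size: Ee × ee → 2 Ee, 2 ee → 2 E_ : 2 ee (out of 4)
Looking for: piebald (ss) and short (ee)
P(piebald) = 2/4, P(short) = 2/4
P(both) = 2/4 × 2/4 = 4/16 = 1/4
Expected count = 1/4 × 1120 = 280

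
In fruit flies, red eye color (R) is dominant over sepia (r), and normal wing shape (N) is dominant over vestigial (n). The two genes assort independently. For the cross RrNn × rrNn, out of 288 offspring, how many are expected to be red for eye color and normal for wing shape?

Dihybrid cross RrNn × rrNn — consider each gene separately:
eye color: Rr × rr → 2 Rr, 2 rr → 2 R_ : 2 rr (out of 4)
wing shape: Nn × Nn → 1 NN, 2 Nn, 1 nn → 3 N_ : 1 nn (out of 4)
Looking for: red (R_) and normal (N_)
P(red) = 2/4, P(normal) = 3/4
P(both) = 2/4 × 3/4 = 6/16 = 3/8
Expected count = 3/8 × 288 = 108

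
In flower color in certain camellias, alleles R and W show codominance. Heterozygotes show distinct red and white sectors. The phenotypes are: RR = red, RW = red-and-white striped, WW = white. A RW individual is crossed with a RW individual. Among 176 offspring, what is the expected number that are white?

Punnett square for RW × RW:
Offspring genotypes: 1 RR, 2 RW, 1 WW
Phenotype counts: 1 red, 2 red-and-white striped, 1 white
white: 1 out of 4 → fraction 1/4
Expected count = 1/4 × 176 = 44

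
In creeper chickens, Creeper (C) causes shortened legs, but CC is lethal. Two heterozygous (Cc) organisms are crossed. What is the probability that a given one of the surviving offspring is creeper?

Cross: Cc × Cc
Punnett square offspring (before lethality): 1 CC, 2 Cc, 1 cc
The CC genotype is lethal (embryos die); surviving offspring: 2 Cc, 1 cc
creeper: 2 out of 3
Probability: 2/3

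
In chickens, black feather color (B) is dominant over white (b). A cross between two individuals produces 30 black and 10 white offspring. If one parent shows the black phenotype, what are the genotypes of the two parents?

Observed offspring: 30 black, 10 white
The observed ratio simplifies to 3:1. White (bb) offspring appear, so each parent must contribute one b allele. The parent stated to show black carries B, so it is Bb. The other parent is then either Bb or bb: Bb × bb would give a 1:1 split, whereas Bb × Bb gives 3:1 — matching the data. So both parents are heterozygous (Bb × Bb).
Parent genotypes: Bb × Bb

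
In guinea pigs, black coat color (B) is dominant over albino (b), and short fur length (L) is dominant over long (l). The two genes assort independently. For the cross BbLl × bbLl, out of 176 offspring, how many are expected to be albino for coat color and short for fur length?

Dihybrid cross BbLl × bbLl — consider each gene separately:
coat color: Bb × bb → 2 Bb, 2 bb → 2 B_ : 2 bb (out of 4)
fur length: Ll × Ll → 1 LL, 2 Ll, 1 ll → 3 L_ : 1 ll (out of 4)
Looking for: albino (bb) and short (L_)
P(albino) = 2/4, P(short) = 3/4
P(both) = 2/4 × 3/4 = 6/16 = 3/8
Expected count = 3/8 × 176 = 66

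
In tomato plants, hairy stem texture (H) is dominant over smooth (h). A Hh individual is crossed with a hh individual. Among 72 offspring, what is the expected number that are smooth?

Punnett square for Hh × hh:
Offspring genotypes: 2 Hh, 2 hh
hairy: 2, smooth: 2
smooth: 2 out of 4 → fraction 1/2
Expected count = 1/2 × 72 = 36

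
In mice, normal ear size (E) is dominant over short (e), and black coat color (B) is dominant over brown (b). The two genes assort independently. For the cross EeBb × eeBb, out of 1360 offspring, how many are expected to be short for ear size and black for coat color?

Dihybrid cross EeBb × eeBb — consider each gene separately:
ear size: Ee × ee → 2 Ee, 2 ee → 2 E_ : 2 ee (out of 4)
coat color: Bb × Bb → 1 BB, 2 Bb, 1 bb → 3 B_ : 1 bb (out of 4)
Looking for: short (ee) and black (B_)
P(short) = 2/4, P(black) = 3/4
P(both) = 2/4 × 3/4 = 6/16 = 3/8
Expected count = 3/8 × 1360 = 510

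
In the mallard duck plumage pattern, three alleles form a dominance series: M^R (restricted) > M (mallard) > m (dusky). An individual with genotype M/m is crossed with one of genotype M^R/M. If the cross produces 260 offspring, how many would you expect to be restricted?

Cross: M/m × M^R/M
Allele dominance: M^R > M > m
Offspring genotypes: 1 M^R/M, 1 M/M, 1 M^R/m, 1 M/m
Phenotype counts: 2 restricted, 2 mallard
restricted: 2 out of 4 → fraction 1/2
Expected count = 1/2 × 260 = 130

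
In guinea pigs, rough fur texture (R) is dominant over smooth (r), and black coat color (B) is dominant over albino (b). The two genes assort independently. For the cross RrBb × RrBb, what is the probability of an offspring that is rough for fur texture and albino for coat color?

Dihybrid cross RrBb × RrBb — consider each gene separately:
fur texture: Rr × Rr → 1 RR, 2 Rr, 1 rr → 3 R_ : 1 rr (out of 4)
coat color: Bb × Bb → 1 BB, 2 Bb, 1 bb → 3 B_ : 1 bb (out of 4)
Looking for: rough (R_) and albino (bb)
P(rough) = 3/4, P(albino) = 1/4
P(both) = 3/4 × 1/4 = 3/16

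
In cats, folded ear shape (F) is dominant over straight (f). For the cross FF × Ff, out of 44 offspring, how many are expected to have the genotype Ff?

Punnett square for FF × Ff:
Offspring genotypes: 2 FF, 2 Ff
Total offspring: 4
Count with target: 2
Probability: 2/4 = 1/2
Expected count = 1/2 × 44 = 22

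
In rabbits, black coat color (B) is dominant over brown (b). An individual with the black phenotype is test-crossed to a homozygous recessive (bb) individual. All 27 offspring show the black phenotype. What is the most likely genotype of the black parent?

Test cross: ? × bb
All offspring are black.
If the unknown parent were heterozygous (Bb), about half of 27 offspring would be brown; none are. The unknown parent is most likely homozygous dominant (BB).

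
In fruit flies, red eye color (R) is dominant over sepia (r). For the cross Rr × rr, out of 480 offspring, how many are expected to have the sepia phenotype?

Punnett square for Rr × rr:
Offspring genotypes: 2 Rr, 2 rr
Total offspring: 4
Count with target: 2
Probability: 2/4 = 1/2
Expected count = 1/2 × 480 = 240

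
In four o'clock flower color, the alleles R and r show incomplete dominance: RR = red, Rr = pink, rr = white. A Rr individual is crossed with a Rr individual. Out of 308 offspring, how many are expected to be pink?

Punnett square for Rr × Rr:
Offspring genotypes: 1 RR, 2 Rr, 1 rr
Phenotype counts: 1 red, 2 pink, 1 white
pink: 2 out of 4 → fraction 1/2
Expected count = 1/2 × 308 = 154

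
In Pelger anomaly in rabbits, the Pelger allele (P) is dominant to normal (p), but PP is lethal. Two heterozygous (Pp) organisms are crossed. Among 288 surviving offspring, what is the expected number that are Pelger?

Cross: Pp × Pp
Punnett square offspring (before lethality): 1 PP, 2 Pp, 1 pp
The PP genotype is lethal (embryos die); surviving offspring: 2 Pp, 1 pp
Pelger: 2 out of 3 → fraction 2/3
Expected count = 2/3 × 288 = 192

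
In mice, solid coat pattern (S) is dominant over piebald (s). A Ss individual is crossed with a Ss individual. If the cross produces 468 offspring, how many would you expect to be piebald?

Punnett square for Ss × Ss:
Offspring genotypes: 1 SS, 2 Ss, 1 ss
solid: 3, piebald: 1
piebald: 1 out of 4 → fraction 1/4
Expected count = 1/4 × 468 = 117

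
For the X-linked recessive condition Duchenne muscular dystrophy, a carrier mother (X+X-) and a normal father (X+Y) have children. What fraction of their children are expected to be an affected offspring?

Cross: X+X- × X+Y
Offspring: 1 X+X+, 1 X+Y, 1 X+X-, 1 X-Y
Probability of an affected offspring: 1/4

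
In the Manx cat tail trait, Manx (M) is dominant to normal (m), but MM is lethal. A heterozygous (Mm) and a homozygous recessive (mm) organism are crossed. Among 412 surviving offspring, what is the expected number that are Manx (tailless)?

Cross: Mm × mm
Punnett square offspring (before lethality): 2 Mm, 2 mm
No MM offspring are produced in this cross.
Manx (tailless): 2 out of 4 → fraction 1/2
Expected count = 1/2 × 412 = 206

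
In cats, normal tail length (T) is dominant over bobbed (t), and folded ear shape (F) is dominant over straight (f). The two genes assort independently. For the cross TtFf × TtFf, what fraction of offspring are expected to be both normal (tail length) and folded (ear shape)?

Dihybrid cross TtFf × TtFf — consider each gene separately:
tail length: Tt × Tt → 1 TT, 2 Tt, 1 tt → 3 T_ : 1 tt (out of 4)
ear shape: Ff × Ff → 1 FF, 2 Ff, 1 ff → 3 F_ : 1 ff (out of 4)
Looking for: normal (T_) and folded (F_)
P(normal) = 3/4, P(folded) = 3/4
P(both) = 3/4 × 3/4 = 9/16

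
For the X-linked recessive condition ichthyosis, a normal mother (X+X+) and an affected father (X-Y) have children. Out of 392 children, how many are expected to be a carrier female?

Cross: X+X+ × X-Y
Offspring: 2 X+X-, 2 X+Y
Probability of a carrier female: 2/4 = 1/2
Expected count = 1/2 × 392 = 196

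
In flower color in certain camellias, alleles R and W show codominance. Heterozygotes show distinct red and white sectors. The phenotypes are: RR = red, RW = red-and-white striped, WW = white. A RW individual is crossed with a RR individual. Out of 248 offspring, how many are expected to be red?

Punnett square for RW × RR:
Offspring genotypes: 2 RR, 2 RW
Phenotype counts: 2 red, 2 red-and-white striped
red: 2 out of 4 → fraction 1/2
Expected count = 1/2 × 248 = 124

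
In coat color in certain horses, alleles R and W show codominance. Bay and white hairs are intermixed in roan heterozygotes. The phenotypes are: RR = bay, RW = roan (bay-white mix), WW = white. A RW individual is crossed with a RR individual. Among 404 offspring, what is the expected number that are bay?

Punnett square for RW × RR:
Offspring genotypes: 2 RR, 2 RW
Phenotype counts: 2 bay, 2 roan (bay-white mix)
bay: 2 out of 4 → fraction 1/2
Expected count = 1/2 × 404 = 202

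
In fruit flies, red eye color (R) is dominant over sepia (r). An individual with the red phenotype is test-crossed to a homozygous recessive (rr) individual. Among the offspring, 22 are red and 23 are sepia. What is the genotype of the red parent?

Test cross: ? × rr
Offspring: 22 red, 23 sepia — approximately 1:1.
A 1:1 ratio in a test cross indicates the unknown parent is heterozygous (Rr).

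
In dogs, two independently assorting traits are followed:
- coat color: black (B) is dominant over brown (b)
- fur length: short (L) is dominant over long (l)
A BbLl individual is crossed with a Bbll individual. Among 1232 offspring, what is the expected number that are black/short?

Dihybrid cross BbLl × Bbll — consider each gene separately:
coat color: Bb × Bb → 1 BB, 2 Bb, 1 bb → 3 B_ : 1 bb (out of 4)
fur length: Ll × ll → 2 Ll, 2 ll → 2 L_ : 2 ll (out of 4)
Combine (counts out of 4 × 4 = 16): black/short (B_L_) = 3×2 = 6; black/long (B_ll) = 3×2 = 6; brown/short (bbL_) = 1×2 = 2; brown/long (bbll) = 1×2 = 2
Phenotype counts (out of 16): 6 black/short, 6 black/long, 2 brown/short, 2 brown/long
black/short: 6 out of 16 → fraction 3/8
Expected count = 3/8 × 1232 = 462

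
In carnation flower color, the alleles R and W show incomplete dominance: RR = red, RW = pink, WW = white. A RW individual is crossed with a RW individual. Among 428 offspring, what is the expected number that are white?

Punnett square for RW × RW:
Offspring genotypes: 1 RR, 2 RW, 1 WW
Phenotype counts: 1 red, 2 pink, 1 white
white: 1 out of 4 → fraction 1/4
Expected count = 1/4 × 428 = 107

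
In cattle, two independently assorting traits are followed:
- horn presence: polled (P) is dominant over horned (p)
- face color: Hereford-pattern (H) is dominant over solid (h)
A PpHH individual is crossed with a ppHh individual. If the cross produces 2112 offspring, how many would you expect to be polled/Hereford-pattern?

Dihybrid cross PpHH × ppHh — consider each gene separately:
horn presence: Pp × pp → 2 Pp, 2 pp → 2 P_ : 2 pp (out of 4)
face color: HH × Hh → 2 HH, 2 Hh → 4 H_ (out of 4)
Combine (counts out of 4 × 4 = 16): polled/Hereford-pattern (P_H_) = 2×4 = 8; horned/Hereford-pattern (ppH_) = 2×4 = 8
Phenotype counts (out of 16): 8 polled/Hereford-pattern, 8 horned/Hereford-pattern
polled/Hereford-pattern: 8 out of 16 → fraction 1/2
Expected count = 1/2 × 2112 = 1056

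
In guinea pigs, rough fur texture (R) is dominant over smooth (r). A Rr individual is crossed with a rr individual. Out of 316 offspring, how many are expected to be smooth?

Punnett square for Rr × rr:
Offspring genotypes: 2 Rr, 2 rr
rough: 2, smooth: 2
smooth: 2 out of 4 → fraction 1/2
Expected count = 1/2 × 316 = 158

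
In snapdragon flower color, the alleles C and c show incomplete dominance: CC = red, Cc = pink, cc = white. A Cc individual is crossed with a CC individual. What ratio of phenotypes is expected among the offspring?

Punnett square for Cc × CC:
Offspring genotypes: 2 CC, 2 Cc
Phenotype counts: 2 red, 2 pink
Ratio: 1 red : 1 pink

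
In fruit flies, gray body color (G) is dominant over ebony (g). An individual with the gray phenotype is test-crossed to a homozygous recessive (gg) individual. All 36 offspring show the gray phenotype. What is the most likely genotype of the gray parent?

Test cross: ? × gg
All offspring are gray.
If the unknown parent were heterozygous (Gg), about half of 36 offspring would be ebony; none are. The unknown parent is most likely homozygous dominant (GG).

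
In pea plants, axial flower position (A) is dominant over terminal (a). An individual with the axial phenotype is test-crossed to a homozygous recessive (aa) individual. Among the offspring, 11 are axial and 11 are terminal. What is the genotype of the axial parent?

Test cross: ? × aa
Offspring: 11 axial, 11 terminal — approximately 1:1.
A 1:1 ratio in a test cross indicates the unknown parent is heterozygous (Aa).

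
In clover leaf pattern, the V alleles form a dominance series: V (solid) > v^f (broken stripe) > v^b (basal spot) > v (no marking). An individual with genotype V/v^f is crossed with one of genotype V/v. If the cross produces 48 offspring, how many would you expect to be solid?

Cross: V/v^f × V/v
Allele dominance: V > v^f > v^b > v
Offspring genotypes: 1 V/V, 1 V/v, 1 V/v^f, 1 v^f/v
Phenotype counts: 3 solid, 1 broken stripe
solid: 3 out of 4 → fraction 3/4
Expected count = 3/4 × 48 = 36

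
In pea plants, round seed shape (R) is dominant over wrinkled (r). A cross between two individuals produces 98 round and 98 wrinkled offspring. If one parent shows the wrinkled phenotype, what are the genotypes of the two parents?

Observed offspring: 98 round, 98 wrinkled
The observed ratio simplifies to 1:1. One parent shows wrinkled, so its genotype must be rr. A 1:1 offspring split requires the other parent to be heterozygous (Rr).
Parent genotypes: rr × Rr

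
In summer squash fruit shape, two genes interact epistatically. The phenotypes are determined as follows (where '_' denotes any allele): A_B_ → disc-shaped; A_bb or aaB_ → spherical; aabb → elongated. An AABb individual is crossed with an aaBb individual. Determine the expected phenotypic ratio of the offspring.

Cross: AABb × aaBb — consider each gene separately:
A gene: AA × aa → 4 Aa → 4 A_ (out of 4)
B gene: Bb × Bb → 1 BB, 2 Bb, 1 bb → 3 B_ : 1 bb (out of 4)
Genotype classes (out of 4 × 4 = 16): A_B_ = 4×3 = 12; A_bb = 4×1 = 4
Apply the phenotype rules: A_B_ (12) → disc-shaped; A_bb (4) → spherical
Phenotype counts (out of 16): 12 disc-shaped, 4 spherical
Ratio: 3 disc-shaped : 1 spherical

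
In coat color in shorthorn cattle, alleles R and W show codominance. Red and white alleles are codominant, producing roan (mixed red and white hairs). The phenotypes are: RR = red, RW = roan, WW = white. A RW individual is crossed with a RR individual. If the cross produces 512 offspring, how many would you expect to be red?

Punnett square for RW × RR:
Offspring genotypes: 2 RR, 2 RW
Phenotype counts: 2 red, 2 roan
red: 2 out of 4 → fraction 1/2
Expected count = 1/2 × 512 = 256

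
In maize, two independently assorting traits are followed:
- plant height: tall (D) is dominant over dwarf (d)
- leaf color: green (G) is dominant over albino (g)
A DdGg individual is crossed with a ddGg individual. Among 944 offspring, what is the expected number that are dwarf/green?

Dihybrid cross DdGg × ddGg — consider each gene separately:
plant height: Dd × dd → 2 Dd, 2 dd → 2 D_ : 2 dd (out of 4)
leaf color: Gg × Gg → 1 GG, 2 Gg, 1 gg → 3 G_ : 1 gg (out of 4)
Combine (counts out of 4 × 4 = 16): tall/green (D_G_) = 2×3 = 6; tall/albino (D_gg) = 2×1 = 2; dwarf/green (ddG_) = 2×3 = 6; dwarf/albino (ddgg) = 2×1 = 2
Phenotype counts (out of 16): 6 tall/green, 2 tall/albino, 6 dwarf/green, 2 dwarf/albino
dwarf/green: 6 out of 16 → fraction 3/8
Expected count = 3/8 × 944 = 354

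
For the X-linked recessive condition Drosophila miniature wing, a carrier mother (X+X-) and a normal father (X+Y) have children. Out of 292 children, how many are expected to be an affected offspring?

Cross: X+X- × X+Y
Offspring: 1 X+X+, 1 X+Y, 1 X+X-, 1 X-Y
Probability of an affected offspring: 1/4
Expected count = 1/4 × 292 = 73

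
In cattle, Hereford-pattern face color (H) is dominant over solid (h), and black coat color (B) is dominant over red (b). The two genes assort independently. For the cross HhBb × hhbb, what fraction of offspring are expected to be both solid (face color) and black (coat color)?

Dihybrid cross HhBb × hhbb — consider each gene separately:
face color: Hh × hh → 2 Hh, 2 hh → 2 H_ : 2 hh (out of 4)
coat color: Bb × bb → 2 Bb, 2 bb → 2 B_ : 2 bb (out of 4)
Looking for: solid (hh) and black (B_)
P(solid) = 2/4, P(black) = 2/4
P(both) = 2/4 × 2/4 = 4/16 = 1/4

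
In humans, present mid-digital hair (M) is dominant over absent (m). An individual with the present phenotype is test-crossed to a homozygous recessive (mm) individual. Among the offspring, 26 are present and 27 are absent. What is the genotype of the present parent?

Test cross: ? × mm
Offspring: 26 present, 27 absent — approximately 1:1.
A 1:1 ratio in a test cross indicates the unknown parent is heterozygous (Mm).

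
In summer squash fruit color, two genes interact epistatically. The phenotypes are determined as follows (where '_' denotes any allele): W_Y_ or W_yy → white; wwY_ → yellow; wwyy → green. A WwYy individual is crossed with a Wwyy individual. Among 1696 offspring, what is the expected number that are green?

Cross: WwYy × Wwyy — consider each gene separately:
W gene: Ww × Ww → 1 WW, 2 Ww, 1 ww → 3 W_ : 1 ww (out of 4)
Y gene: Yy × yy → 2 Yy, 2 yy → 2 Y_ : 2 yy (out of 4)
Genotype classes (out of 4 × 4 = 16): W_Y_ = 3×2 = 6; W_yy = 3×2 = 6; wwY_ = 1×2 = 2; wwyy = 1×2 = 2
Apply the phenotype rules: W_Y_ (6) + W_yy (6) → white; wwY_ (2) → yellow; wwyy (2) → green
Phenotype counts (out of 16): 12 white, 2 yellow, 2 green
green: 2 out of 16 → fraction 1/8
Expected count = 1/8 × 1696 = 212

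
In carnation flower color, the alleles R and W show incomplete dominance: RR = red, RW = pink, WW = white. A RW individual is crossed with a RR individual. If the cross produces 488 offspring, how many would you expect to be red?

Punnett square for RW × RR:
Offspring genotypes: 2 RR, 2 RW
Phenotype counts: 2 red, 2 pink
red: 2 out of 4 → fraction 1/2
Expected count = 1/2 × 488 = 244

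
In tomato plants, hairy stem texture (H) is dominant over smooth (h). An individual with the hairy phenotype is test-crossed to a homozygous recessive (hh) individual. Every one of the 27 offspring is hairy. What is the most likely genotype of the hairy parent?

Test cross: ? × hh
All offspring are hairy.
If the unknown parent were heterozygous (Hh), about half of 27 offspring would be smooth; none are. The unknown parent is most likely homozygous dominant (HH).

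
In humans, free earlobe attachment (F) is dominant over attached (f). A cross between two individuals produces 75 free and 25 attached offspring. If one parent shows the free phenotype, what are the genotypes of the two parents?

Observed offspring: 75 free, 25 attached
The observed ratio simplifies to 3:1. Attached (ff) offspring appear, so each parent must contribute one f allele. The parent stated to show free carries F, so it is Ff. The other parent is then either Ff or ff: Ff × ff would give a 1:1 split, whereas Ff × Ff gives 3:1 — matching the data. So both parents are heterozygous (Ff × Ff).
Parent genotypes: Ff × Ff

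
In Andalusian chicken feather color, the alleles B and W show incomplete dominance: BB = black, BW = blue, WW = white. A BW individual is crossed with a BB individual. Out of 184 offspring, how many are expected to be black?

Punnett square for BW × BB:
Offspring genotypes: 2 BB, 2 BW
Phenotype counts: 2 black, 2 blue
black: 2 out of 4 → fraction 1/2
Expected count = 1/2 × 184 = 92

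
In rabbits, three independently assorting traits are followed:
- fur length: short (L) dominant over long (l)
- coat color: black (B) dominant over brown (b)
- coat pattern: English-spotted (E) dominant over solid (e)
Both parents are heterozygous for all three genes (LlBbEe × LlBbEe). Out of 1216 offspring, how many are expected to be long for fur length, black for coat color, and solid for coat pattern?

Trihybrid cross: LlBbEe × LlBbEe
Each trait segregates independently with a 3:1 phenotypic ratio, so each gene contributes 3/4 (dominant) or 1/4 (recessive).
Target: long (fur length), black (coat color), solid (coat pattern)
Probability = product of independent per-trait probabilities
= 1/4 × 3/4 × 1/4 = 3/64
Expected count = 3/64 × 1216 = 57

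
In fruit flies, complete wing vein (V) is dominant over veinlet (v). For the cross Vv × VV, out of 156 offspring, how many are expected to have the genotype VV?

Punnett square for Vv × VV:
Offspring genotypes: 2 VV, 2 Vv
Total offspring: 4
Count with target: 2
Probability: 2/4 = 1/2
Expected count = 1/2 × 156 = 78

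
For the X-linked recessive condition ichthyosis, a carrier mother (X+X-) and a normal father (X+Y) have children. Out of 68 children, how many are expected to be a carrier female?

Cross: X+X- × X+Y
Offspring: 1 X+X+, 1 X+Y, 1 X+X-, 1 X-Y
Probability of a carrier female: 1/4
Expected count = 1/4 × 68 = 17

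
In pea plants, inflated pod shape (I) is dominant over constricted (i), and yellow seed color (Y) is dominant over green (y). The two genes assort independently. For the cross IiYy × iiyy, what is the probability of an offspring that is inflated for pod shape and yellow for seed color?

Dihybrid cross IiYy × iiyy — consider each gene separately:
pod shape: Ii × ii → 2 Ii, 2 ii → 2 I_ : 2 ii (out of 4)
seed color: Yy × yy → 2 Yy, 2 yy → 2 Y_ : 2 yy (out of 4)
Looking for: inflated (I_) and yellow (Y_)
P(inflated) = 2/4, P(yellow) = 2/4
P(both) = 2/4 × 2/4 = 4/16 = 1/4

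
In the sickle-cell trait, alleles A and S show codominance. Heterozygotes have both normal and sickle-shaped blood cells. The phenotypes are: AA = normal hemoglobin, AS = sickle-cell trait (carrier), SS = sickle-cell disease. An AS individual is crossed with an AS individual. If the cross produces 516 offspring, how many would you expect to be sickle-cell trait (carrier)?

Punnett square for AS × AS:
Offspring genotypes: 1 AA, 2 AS, 1 SS
Phenotype counts: 1 normal hemoglobin, 2 sickle-cell trait (carrier), 1 sickle-cell disease
sickle-cell trait (carrier): 2 out of 4 → fraction 1/2
Expected count = 1/2 × 516 = 258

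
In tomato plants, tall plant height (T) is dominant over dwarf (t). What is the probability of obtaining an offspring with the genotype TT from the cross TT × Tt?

Punnett square for TT × Tt:
Offspring genotypes: 2 TT, 2 Tt
Total offspring: 4
Count with target: 2
Probability: 2/4 = 1/2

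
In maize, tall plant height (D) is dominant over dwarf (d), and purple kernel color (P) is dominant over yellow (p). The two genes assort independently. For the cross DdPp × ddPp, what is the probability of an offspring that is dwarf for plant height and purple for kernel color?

Dihybrid cross DdPp × ddPp — consider each gene separately:
plant height: Dd × dd → 2 Dd, 2 dd → 2 D_ : 2 dd (out of 4)
kernel color: Pp × Pp → 1 PP, 2 Pp, 1 pp → 3 P_ : 1 pp (out of 4)
Looking for: dwarf (dd) and purple (P_)
P(dwarf) = 2/4, P(purple) = 3/4
P(both) = 2/4 × 3/4 = 6/16 = 3/8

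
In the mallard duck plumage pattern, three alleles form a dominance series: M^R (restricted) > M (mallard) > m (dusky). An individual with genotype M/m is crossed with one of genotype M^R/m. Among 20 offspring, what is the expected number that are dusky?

Cross: M/m × M^R/m
Allele dominance: M^R > M > m
Offspring genotypes: 1 M^R/M, 1 M/m, 1 M^R/m, 1 m/m
Phenotype counts: 2 restricted, 1 mallard, 1 dusky
dusky: 1 out of 4 → fraction 1/4
Expected count = 1/4 × 20 = 5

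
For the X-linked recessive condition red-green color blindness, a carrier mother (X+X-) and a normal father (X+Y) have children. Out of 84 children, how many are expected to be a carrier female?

Cross: X+X- × X+Y
Offspring: 1 X+X+, 1 X+Y, 1 X+X-, 1 X-Y
Probability of a carrier female: 1/4
Expected count = 1/4 × 84 = 21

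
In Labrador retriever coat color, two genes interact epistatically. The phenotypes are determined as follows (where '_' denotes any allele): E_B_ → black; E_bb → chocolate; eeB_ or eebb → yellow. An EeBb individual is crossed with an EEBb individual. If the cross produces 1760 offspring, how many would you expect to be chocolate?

Cross: EeBb × EEBb — consider each gene separately:
E gene: Ee × EE → 2 EE, 2 Ee → 4 E_ (out of 4)
B gene: Bb × Bb → 1 BB, 2 Bb, 1 bb → 3 B_ : 1 bb (out of 4)
Genotype classes (out of 4 × 4 = 16): E_B_ = 4×3 = 12; E_bb = 4×1 = 4
Apply the phenotype rules: E_B_ (12) → black; E_bb (4) → chocolate
Phenotype counts (out of 16): 12 black, 4 chocolate
chocolate: 4 out of 16 → fraction 1/4
Expected count = 1/4 × 1760 = 440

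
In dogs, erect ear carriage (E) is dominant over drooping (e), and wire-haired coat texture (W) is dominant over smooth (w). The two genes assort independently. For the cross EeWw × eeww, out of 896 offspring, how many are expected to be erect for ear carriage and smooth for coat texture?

Dihybrid cross EeWw × eeww — consider each gene separately:
ear carriage: Ee × ee → 2 Ee, 2 ee → 2 E_ : 2 ee (out of 4)
coat texture: Ww × ww → 2 Ww, 2 ww → 2 W_ : 2 ww (out of 4)
Looking for: erect (E_) and smooth (ww)
P(erect) = 2/4, P(smooth) = 2/4
P(both) = 2/4 × 2/4 = 4/16 = 1/4
Expected count = 1/4 × 896 = 224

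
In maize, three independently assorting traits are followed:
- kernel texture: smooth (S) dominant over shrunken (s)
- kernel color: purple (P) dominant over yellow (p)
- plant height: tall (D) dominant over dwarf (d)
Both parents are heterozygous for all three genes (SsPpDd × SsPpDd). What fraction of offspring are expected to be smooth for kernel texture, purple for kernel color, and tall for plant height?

Trihybrid cross: SsPpDd × SsPpDd
Each trait segregates independently with a 3:1 phenotypic ratio, so each gene contributes 3/4 (dominant) or 1/4 (recessive).
Target: smooth (kernel texture), purple (kernel color), tall (plant height)
Probability = product of independent per-trait probabilities
= 3/4 × 3/4 × 3/4 = 27/64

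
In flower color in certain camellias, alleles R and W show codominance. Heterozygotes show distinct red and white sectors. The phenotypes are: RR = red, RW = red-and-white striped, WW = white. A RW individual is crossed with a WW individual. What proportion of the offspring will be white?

Punnett square for RW × WW:
Offspring genotypes: 2 RW, 2 WW
Phenotype counts: 2 red-and-white striped, 2 white
white: 2 out of 4
Probability: 2/4 = 1/2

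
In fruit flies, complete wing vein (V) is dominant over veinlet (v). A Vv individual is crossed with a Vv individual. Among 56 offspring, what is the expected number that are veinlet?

Punnett square for Vv × Vv:
Offspring genotypes: 1 VV, 2 Vv, 1 vv
complete: 3, veinlet: 1
veinlet: 1 out of 4 → fraction 1/4
Expected count = 1/4 × 56 = 14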